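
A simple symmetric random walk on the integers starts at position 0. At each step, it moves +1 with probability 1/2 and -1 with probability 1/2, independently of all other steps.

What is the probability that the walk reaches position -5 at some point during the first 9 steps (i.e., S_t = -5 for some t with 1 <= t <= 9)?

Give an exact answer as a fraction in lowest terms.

Count via complement. Let g(t,s) = #length-t paths at position s with S_1..S_t all ≠ -5.
g(t,s) = g(t-1,s-1) + g(t-1,s+1) for s ≠ -5; g(t,-5) = 0.
t=0: g(0,0)=1
t=1: g(1,-1)=1 g(1,1)=1
t=2: g(2,-2)=1 g(2,0)=2 g(2,2)=1
t=3: g(3,-3)=1 g(3,-1)=3 g(3,1)=3 g(3,3)=1
t=4: g(4,-4)=1 g(4,-2)=4 g(4,0)=6 g(4,2)=4 g(4,4)=1
t=5: g(5,-3)=5 g(5,-1)=10 g(5,1)=10 g(5,3)=5 g(5,5)=1
t=6: g(6,-4)=5 g(6,-2)=15 g(6,0)=20 g(6,2)=15 g(6,4)=6 g(6,6)=1
t=7: g(7,-3)=20 g(7,-1)=35 g(7,1)=35 g(7,3)=21 g(7,5)=7 g(7,7)=1
t=8: g(8,-4)=20 g(8,-2)=55 g(8,0)=70 g(8,2)=56 g(8,4)=28 g(8,6)=8 g(8,8)=1
t=9: g(9,-3)=75 g(9,-1)=125 g(9,1)=126 g(9,3)=84 g(9,5)=36 g(9,7)=9 g(9,9)=1
Paths never hitting -5: Σ_s g(9,s) = 456
Paths hitting -5: 2^9 - 456 = 56
P = 56/512 = 7/64

Answer: 7/64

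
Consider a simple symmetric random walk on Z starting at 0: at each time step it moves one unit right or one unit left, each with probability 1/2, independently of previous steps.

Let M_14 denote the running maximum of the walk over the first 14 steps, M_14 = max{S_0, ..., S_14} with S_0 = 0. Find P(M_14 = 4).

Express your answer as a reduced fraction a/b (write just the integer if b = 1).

Let M_14 = max(S_0,...,S_14). Use the reflection principle: for j ≥ 1, #{paths with M_14 ≥ j} = #{S_14 ≥ j} + #{S_14 ≥ j+1}.
By reflection, #{M_14 ≥ 4} = #{S_14 ≥ 4} + #{S_14 ≥ 5} = 3473 + 1471 = 4944.
#{M_14 ≥ 5} = #{S_14 ≥ 5} + #{S_14 ≥ 6} = 1471 + 1471 = 2942.
#{M_14 = 4} = 4944 - 2942 = 2002.
P(M_14 = 4) = 2002/16384 = 1001/8192

Answer: 1001/8192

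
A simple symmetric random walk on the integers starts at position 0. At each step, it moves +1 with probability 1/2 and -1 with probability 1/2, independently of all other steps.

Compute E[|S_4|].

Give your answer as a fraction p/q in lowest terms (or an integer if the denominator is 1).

Answer: 3/2

Derivation:
S_4 takes values m ≡ 0 (mod 2) with |m| ≤ 4; P(S_4=m) = C(4,(4+m)/2)/2^4.
Total paths: 2^4 = 16
Distribution: P(S=-4)=1/16, P(S=-2)=4/16, P(S=0)=6/16, P(S=2)=4/16, P(S=4)=1/16
E[|S_4|] = Σ_m |m|·P(S_4=m) = 24/16 = 3/2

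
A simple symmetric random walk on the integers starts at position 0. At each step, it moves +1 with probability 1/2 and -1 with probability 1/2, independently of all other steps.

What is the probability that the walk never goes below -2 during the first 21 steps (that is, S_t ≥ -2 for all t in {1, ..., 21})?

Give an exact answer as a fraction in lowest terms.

Let f(t,s) = #length-t paths at position s with S_1..S_t all ≥ -2.
f(t,s) = f(t-1,s-1) + f(t-1,s+1) for s ≥ -2; f(t,s) = 0 for s < -2.
t=0: f(0,0)=1
t=1: f(1,-1)=1 f(1,1)=1
t=2: f(2,-2)=1 f(2,0)=2 f(2,2)=1
t=3: f(3,-1)=3 f(3,1)=3 f(3,3)=1
t=4: f(4,-2)=3 f(4,0)=6 f(4,2)=4 f(4,4)=1
t=5: f(5,-1)=9 f(5,1)=10 f(5,3)=5 f(5,5)=1
t=6: f(6,-2)=9 f(6,0)=19 f(6,2)=15 f(6,4)=6 f(6,6)=1
t=7: f(7,-1)=28 f(7,1)=34 f(7,3)=21 f(7,5)=7 f(7,7)=1
t=8: f(8,-2)=28 f(8,0)=62 f(8,2)=55 f(8,4)=28 f(8,6)=8 f(8,8)=1
t=9: f(9,-1)=90 f(9,1)=117 f(9,3)=83 f(9,5)=36 f(9,7)=9 f(9,9)=1
t=10: f(10,-2)=90 f(10,0)=207 f(10,2)=200 f(10,4)=119 f(10,6)=45 f(10,8)=10 f(10,10)=1
t=11: f(11,-1)=297 f(11,1)=407 f(11,3)=319 f(11,5)=164 f(11,7)=55 f(11,9)=11 f(11,11)=1
t=12: f(12,-2)=297 f(12,0)=704 f(12,2)=726 f(12,4)=483 f(12,6)=219 f(12,8)=66 f(12,10)=12 f(12,12)=1
t=13: f(13,-1)=1001 f(13,1)=1430 f(13,3)=1209 f(13,5)=702 f(13,7)=285 f(13,9)=78 f(13,11)=13 f(13,13)=1
t=14: f(14,-2)=1001 f(14,0)=2431 f(14,2)=2639 f(14,4)=1911 f(14,6)=987 f(14,8)=363 f(14,10)=91 f(14,12)=14 f(14,14)=1
t=15: f(15,-1)=3432 f(15,1)=5070 f(15,3)=4550 f(15,5)=2898 f(15,7)=1350 f(15,9)=454 f(15,11)=105 f(15,13)=15 f(15,15)=1
t=16: f(16,-2)=3432 f(16,0)=8502 f(16,2)=9620 f(16,4)=7448 f(16,6)=4248 f(16,8)=1804 f(16,10)=559 f(16,12)=120 f(16,14)=16 f(16,16)=1
t=17: f(17,-1)=11934 f(17,1)=18122 f(17,3)=17068 f(17,5)=11696 f(17,7)=6052 f(17,9)=2363 f(17,11)=679 f(17,13)=136 f(17,15)=17 f(17,17)=1
t=18: f(18,-2)=11934 f(18,0)=30056 f(18,2)=35190 f(18,4)=28764 f(18,6)=17748 f(18,8)=8415 f(18,10)=3042 f(18,12)=815 f(18,14)=153 f(18,16)=18 f(18,18)=1
t=19: f(19,-1)=41990 f(19,1)=65246 f(19,3)=63954 f(19,5)=46512 f(19,7)=26163 f(19,9)=11457 f(19,11)=3857 f(19,13)=968 f(19,15)=171 f(19,17)=19 f(19,19)=1
t=20: f(20,-2)=41990 f(20,0)=107236 f(20,2)=129200 f(20,4)=110466 f(20,6)=72675 f(20,8)=37620 f(20,10)=15314 f(20,12)=4825 f(20,14)=1139 f(20,16)=190 f(20,18)=20 f(20,20)=1
t=21: f(21,-1)=149226 f(21,1)=236436 f(21,3)=239666 f(21,5)=183141 f(21,7)=110295 f(21,9)=52934 f(21,11)=20139 f(21,13)=5964 f(21,15)=1329 f(21,17)=210 f(21,19)=21 f(21,21)=1
Σ_s f(21,s) = 999362
P = 999362/2097152 = 499681/1048576

Answer: 499681/1048576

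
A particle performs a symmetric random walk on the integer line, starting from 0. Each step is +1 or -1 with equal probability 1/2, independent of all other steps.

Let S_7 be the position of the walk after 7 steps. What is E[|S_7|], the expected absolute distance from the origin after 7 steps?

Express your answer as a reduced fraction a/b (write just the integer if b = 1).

Answer: 35/16

Derivation:
S_7 takes values m ≡ 1 (mod 2) with |m| ≤ 7; P(S_7=m) = C(7,(7+m)/2)/2^7.
Total paths: 2^7 = 128
Distribution: P(S=-7)=1/128, P(S=-5)=7/128, P(S=-3)=21/128, P(S=-1)=35/128, P(S=1)=35/128, P(S=3)=21/128, P(S=5)=7/128, P(S=7)=1/128
E[|S_7|] = Σ_m |m|·P(S_7=m) = 280/128 = 35/16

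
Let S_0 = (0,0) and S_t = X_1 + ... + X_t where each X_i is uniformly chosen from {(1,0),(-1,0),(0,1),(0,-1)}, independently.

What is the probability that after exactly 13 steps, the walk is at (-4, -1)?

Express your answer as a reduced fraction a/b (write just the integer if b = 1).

Let h be the number of horizontal steps (so 13-h are vertical). To end at (-4,-1) need (h-4)/2 right-steps and ((13-h)-1)/2 up-steps.
Sum over h with 4 ≤ h ≤ 12, h ≡ 0 (mod 2), 13-h ≡ 1 (mod 2):
h=4: C(13,4)·C(4,0)·C(9,4) = 715·1·126 = 90090
h=6: C(13,6)·C(6,1)·C(7,3) = 1716·6·35 = 360360
h=8: C(13,8)·C(8,2)·C(5,2) = 1287·28·10 = 360360
h=10: C(13,10)·C(10,3)·C(3,1) = 286·120·3 = 102960
h=12: C(13,12)·C(12,4)·C(1,0) = 13·495·1 = 6435
Total favorable: 920205
Total paths: 4^13 = 67108864
P = 920205/67108864 = 920205/67108864

Answer: 920205/67108864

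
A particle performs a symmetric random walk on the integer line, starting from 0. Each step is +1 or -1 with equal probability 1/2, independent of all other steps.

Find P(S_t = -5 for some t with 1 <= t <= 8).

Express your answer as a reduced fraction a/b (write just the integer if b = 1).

Answer: 9/128

Derivation:
Count via complement. Let g(t,s) = #length-t paths at position s with S_1..S_t all ≠ -5.
g(t,s) = g(t-1,s-1) + g(t-1,s+1) for s ≠ -5; g(t,-5) = 0.
t=0: g(0,0)=1
t=1: g(1,-1)=1 g(1,1)=1
t=2: g(2,-2)=1 g(2,0)=2 g(2,2)=1
t=3: g(3,-3)=1 g(3,-1)=3 g(3,1)=3 g(3,3)=1
t=4: g(4,-4)=1 g(4,-2)=4 g(4,0)=6 g(4,2)=4 g(4,4)=1
t=5: g(5,-3)=5 g(5,-1)=10 g(5,1)=10 g(5,3)=5 g(5,5)=1
t=6: g(6,-4)=5 g(6,-2)=15 g(6,0)=20 g(6,2)=15 g(6,4)=6 g(6,6)=1
t=7: g(7,-3)=20 g(7,-1)=35 g(7,1)=35 g(7,3)=21 g(7,5)=7 g(7,7)=1
t=8: g(8,-4)=20 g(8,-2)=55 g(8,0)=70 g(8,2)=56 g(8,4)=28 g(8,6)=8 g(8,8)=1
Paths never hitting -5: Σ_s g(8,s) = 238
Paths hitting -5: 2^8 - 238 = 18
P = 18/256 = 9/128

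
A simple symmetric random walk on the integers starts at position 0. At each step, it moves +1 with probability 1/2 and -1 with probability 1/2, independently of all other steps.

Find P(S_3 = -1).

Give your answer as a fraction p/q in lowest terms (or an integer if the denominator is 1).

To reach position -1 after 3 steps: need 1 step of +1 and 2 of -1.
Favorable paths: C(3,1) = 3
Total paths: 2^3 = 8
P = 3/8 = 3/8

Answer: 3/8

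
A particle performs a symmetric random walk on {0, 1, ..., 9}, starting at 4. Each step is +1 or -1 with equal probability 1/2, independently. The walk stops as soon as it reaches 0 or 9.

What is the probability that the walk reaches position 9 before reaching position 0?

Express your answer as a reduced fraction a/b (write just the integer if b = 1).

Symmetric walk (p = 1/2): the harmonic-function argument gives P(hit 9 before 0 | start at 4) = a/N.
P = 4/9 = 4/9

Answer: 4/9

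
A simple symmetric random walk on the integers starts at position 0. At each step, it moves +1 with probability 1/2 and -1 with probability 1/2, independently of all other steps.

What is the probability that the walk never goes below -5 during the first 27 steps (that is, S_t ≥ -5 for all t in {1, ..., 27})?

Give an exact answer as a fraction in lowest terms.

Answer: 50480055/67108864

Derivation:
Let f(t,s) = #length-t paths at position s with S_1..S_t all ≥ -5.
f(t,s) = f(t-1,s-1) + f(t-1,s+1) for s ≥ -5; f(t,s) = 0 for s < -5.
t=0: f(0,0)=1
t=1: f(1,-1)=1 f(1,1)=1
t=2: f(2,-2)=1 f(2,0)=2 f(2,2)=1
t=3: f(3,-3)=1 f(3,-1)=3 f(3,1)=3 f(3,3)=1
t=4: f(4,-4)=1 f(4,-2)=4 f(4,0)=6 f(4,2)=4 f(4,4)=1
t=5: f(5,-5)=1 f(5,-3)=5 f(5,-1)=10 f(5,1)=10 f(5,3)=5 f(5,5)=1
t=6: f(6,-4)=6 f(6,-2)=15 f(6,0)=20 f(6,2)=15 f(6,4)=6 f(6,6)=1
t=7: f(7,-5)=6 f(7,-3)=21 f(7,-1)=35 f(7,1)=35 f(7,3)=21 f(7,5)=7 f(7,7)=1
t=8: f(8,-4)=27 f(8,-2)=56 f(8,0)=70 f(8,2)=56 f(8,4)=28 f(8,6)=8 f(8,8)=1
t=9: f(9,-5)=27 f(9,-3)=83 f(9,-1)=126 f(9,1)=126 f(9,3)=84 f(9,5)=36 f(9,7)=9 f(9,9)=1
t=10: f(10,-4)=110 f(10,-2)=209 f(10,0)=252 f(10,2)=210 f(10,4)=120 f(10,6)=45 f(10,8)=10 f(10,10)=1
t=11: f(11,-5)=110 f(11,-3)=319 f(11,-1)=461 f(11,1)=462 f(11,3)=330 f(11,5)=165 f(11,7)=55 f(11,9)=11 f(11,11)=1
t=12: f(12,-4)=429 f(12,-2)=780 f(12,0)=923 f(12,2)=792 f(12,4)=495 f(12,6)=220 f(12,8)=66 f(12,10)=12 f(12,12)=1
t=13: f(13,-5)=429 f(13,-3)=1209 f(13,-1)=1703 f(13,1)=1715 f(13,3)=1287 f(13,5)=715 f(13,7)=286 f(13,9)=78 f(13,11)=13 f(13,13)=1
t=14: f(14,-4)=1638 f(14,-2)=2912 f(14,0)=3418 f(14,2)=3002 f(14,4)=2002 f(14,6)=1001 f(14,8)=364 f(14,10)=91 f(14,12)=14 f(14,14)=1
t=15: f(15,-5)=1638 f(15,-3)=4550 f(15,-1)=6330 f(15,1)=6420 f(15,3)=5004 f(15,5)=3003 f(15,7)=1365 f(15,9)=455 f(15,11)=105 f(15,13)=15 f(15,15)=1
t=16: f(16,-4)=6188 f(16,-2)=10880 f(16,0)=12750 f(16,2)=11424 f(16,4)=8007 f(16,6)=4368 f(16,8)=1820 f(16,10)=560 f(16,12)=120 f(16,14)=16 f(16,16)=1
t=17: f(17,-5)=6188 f(17,-3)=17068 f(17,-1)=23630 f(17,1)=24174 f(17,3)=19431 f(17,5)=12375 f(17,7)=6188 f(17,9)=2380 f(17,11)=680 f(17,13)=136 f(17,15)=17 f(17,17)=1
t=18: f(18,-4)=23256 f(18,-2)=40698 f(18,0)=47804 f(18,2)=43605 f(18,4)=31806 f(18,6)=18563 f(18,8)=8568 f(18,10)=3060 f(18,12)=816 f(18,14)=153 f(18,16)=18 f(18,18)=1
t=19: f(19,-5)=23256 f(19,-3)=63954 f(19,-1)=88502 f(19,1)=91409 f(19,3)=75411 f(19,5)=50369 f(19,7)=27131 f(19,9)=11628 f(19,11)=3876 f(19,13)=969 f(19,15)=171 f(19,17)=19 f(19,19)=1
t=20: f(20,-4)=87210 f(20,-2)=152456 f(20,0)=179911 f(20,2)=166820 f(20,4)=125780 f(20,6)=77500 f(20,8)=38759 f(20,10)=15504 f(20,12)=4845 f(20,14)=1140 f(20,16)=190 f(20,18)=20 f(20,20)=1
t=21: f(21,-5)=87210 f(21,-3)=239666 f(21,-1)=332367 f(21,1)=346731 f(21,3)=292600 f(21,5)=203280 f(21,7)=116259 f(21,9)=54263 f(21,11)=20349 f(21,13)=5985 f(21,15)=1330 f(21,17)=210 f(21,19)=21 f(21,21)=1
t=22: f(22,-4)=326876 f(22,-2)=572033 f(22,0)=679098 f(22,2)=639331 f(22,4)=495880 f(22,6)=319539 f(22,8)=170522 f(22,10)=74612 f(22,12)=26334 f(22,14)=7315 f(22,16)=1540 f(22,18)=231 f(22,20)=22 f(22,22)=1
t=23: f(23,-5)=326876 f(23,-3)=898909 f(23,-1)=1251131 f(23,1)=1318429 f(23,3)=1135211 f(23,5)=815419 f(23,7)=490061 f(23,9)=245134 f(23,11)=100946 f(23,13)=33649 f(23,15)=8855 f(23,17)=1771 f(23,19)=253 f(23,21)=23 f(23,23)=1
t=24: f(24,-4)=1225785 f(24,-2)=2150040 f(24,0)=2569560 f(24,2)=2453640 f(24,4)=1950630 f(24,6)=1305480 f(24,8)=735195 f(24,10)=346080 f(24,12)=134595 f(24,14)=42504 f(24,16)=10626 f(24,18)=2024 f(24,20)=276 f(24,22)=24 f(24,24)=1
t=25: f(25,-5)=1225785 f(25,-3)=3375825 f(25,-1)=4719600 f(25,1)=5023200 f(25,3)=4404270 f(25,5)=3256110 f(25,7)=2040675 f(25,9)=1081275 f(25,11)=480675 f(25,13)=177099 f(25,15)=53130 f(25,17)=12650 f(25,19)=2300 f(25,21)=300 f(25,23)=25 f(25,25)=1
t=26: f(26,-4)=4601610 f(26,-2)=8095425 f(26,0)=9742800 f(26,2)=9427470 f(26,4)=7660380 f(26,6)=5296785 f(26,8)=3121950 f(26,10)=1561950 f(26,12)=657774 f(26,14)=230229 f(26,16)=65780 f(26,18)=14950 f(26,20)=2600 f(26,22)=325 f(26,24)=26 f(26,26)=1
t=27: f(27,-5)=4601610 f(27,-3)=12697035 f(27,-1)=17838225 f(27,1)=19170270 f(27,3)=17087850 f(27,5)=12957165 f(27,7)=8418735 f(27,9)=4683900 f(27,11)=2219724 f(27,13)=888003 f(27,15)=296009 f(27,17)=80730 f(27,19)=17550 f(27,21)=2925 f(27,23)=351 f(27,25)=27 f(27,27)=1
Σ_s f(27,s) = 100960110
P = 100960110/134217728 = 50480055/67108864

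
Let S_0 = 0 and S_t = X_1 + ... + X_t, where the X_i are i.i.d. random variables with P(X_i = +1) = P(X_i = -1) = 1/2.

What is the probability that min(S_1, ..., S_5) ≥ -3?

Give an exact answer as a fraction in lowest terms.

Answer: 15/16

Derivation:
Let f(t,s) = #length-t paths at position s with S_1..S_t all ≥ -3.
f(t,s) = f(t-1,s-1) + f(t-1,s+1) for s ≥ -3; f(t,s) = 0 for s < -3.
t=0: f(0,0)=1
t=1: f(1,-1)=1 f(1,1)=1
t=2: f(2,-2)=1 f(2,0)=2 f(2,2)=1
t=3: f(3,-3)=1 f(3,-1)=3 f(3,1)=3 f(3,3)=1
t=4: f(4,-2)=4 f(4,0)=6 f(4,2)=4 f(4,4)=1
t=5: f(5,-3)=4 f(5,-1)=10 f(5,1)=10 f(5,3)=5 f(5,5)=1
Σ_s f(5,s) = 30
P = 30/32 = 15/16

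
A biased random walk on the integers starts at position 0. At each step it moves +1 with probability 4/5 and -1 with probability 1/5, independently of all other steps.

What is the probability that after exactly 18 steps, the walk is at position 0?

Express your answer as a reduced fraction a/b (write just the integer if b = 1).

Answer: 2549088256/762939453125

Derivation:
To be at 0 after 18 steps: need exactly 9 steps of +1 and 9 of -1.
Number of such sequences: C(18,9) = 48620
Each has probability (4/5)^9 · (1/5)^9 = 262144/3814697265625
P = 48620 · 262144/3814697265625 = 2549088256/762939453125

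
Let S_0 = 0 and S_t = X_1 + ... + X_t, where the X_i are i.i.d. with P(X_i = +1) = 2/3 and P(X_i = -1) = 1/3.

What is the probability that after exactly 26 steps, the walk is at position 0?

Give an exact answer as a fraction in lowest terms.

To be at 0 after 26 steps: need exactly 13 steps of +1 and 13 of -1.
Number of such sequences: C(26,13) = 10400600
Each has probability (2/3)^13 · (1/3)^13 = 8192/2541865828329
P = 10400600 · 8192/2541865828329 = 85201715200/2541865828329

Answer: 85201715200/2541865828329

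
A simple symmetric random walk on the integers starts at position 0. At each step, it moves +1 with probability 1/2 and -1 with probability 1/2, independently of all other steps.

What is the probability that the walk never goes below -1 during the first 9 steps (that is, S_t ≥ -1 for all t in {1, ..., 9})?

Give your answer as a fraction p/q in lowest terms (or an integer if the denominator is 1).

Let f(t,s) = #length-t paths at position s with S_1..S_t all ≥ -1.
f(t,s) = f(t-1,s-1) + f(t-1,s+1) for s ≥ -1; f(t,s) = 0 for s < -1.
t=0: f(0,0)=1
t=1: f(1,-1)=1 f(1,1)=1
t=2: f(2,0)=2 f(2,2)=1
t=3: f(3,-1)=2 f(3,1)=3 f(3,3)=1
t=4: f(4,0)=5 f(4,2)=4 f(4,4)=1
t=5: f(5,-1)=5 f(5,1)=9 f(5,3)=5 f(5,5)=1
t=6: f(6,0)=14 f(6,2)=14 f(6,4)=6 f(6,6)=1
t=7: f(7,-1)=14 f(7,1)=28 f(7,3)=20 f(7,5)=7 f(7,7)=1
t=8: f(8,0)=42 f(8,2)=48 f(8,4)=27 f(8,6)=8 f(8,8)=1
t=9: f(9,-1)=42 f(9,1)=90 f(9,3)=75 f(9,5)=35 f(9,7)=9 f(9,9)=1
Σ_s f(9,s) = 252
P = 252/512 = 63/128

Answer: 63/128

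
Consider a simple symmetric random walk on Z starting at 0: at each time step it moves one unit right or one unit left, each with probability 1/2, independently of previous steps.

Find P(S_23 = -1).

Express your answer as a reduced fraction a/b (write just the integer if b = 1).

To reach position -1 after 23 steps: need 11 steps of +1 and 12 of -1.
Favorable paths: C(23,11) = 1352078
Total paths: 2^23 = 8388608
P = 1352078/8388608 = 676039/4194304

Answer: 676039/4194304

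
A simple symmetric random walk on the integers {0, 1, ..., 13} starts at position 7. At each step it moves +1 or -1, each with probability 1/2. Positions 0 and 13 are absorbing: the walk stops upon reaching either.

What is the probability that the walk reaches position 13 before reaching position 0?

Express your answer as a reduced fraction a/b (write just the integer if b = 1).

Symmetric walk (p = 1/2): the harmonic-function argument gives P(hit 13 before 0 | start at 7) = a/N.
P = 7/13 = 7/13

Answer: 7/13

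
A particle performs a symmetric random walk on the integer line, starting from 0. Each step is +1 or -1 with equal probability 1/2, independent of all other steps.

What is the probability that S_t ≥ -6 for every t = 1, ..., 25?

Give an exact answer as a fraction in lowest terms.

Answer: 27895895/33554432

Derivation:
Let f(t,s) = #length-t paths at position s with S_1..S_t all ≥ -6.
f(t,s) = f(t-1,s-1) + f(t-1,s+1) for s ≥ -6; f(t,s) = 0 for s < -6.
t=0: f(0,0)=1
t=1: f(1,-1)=1 f(1,1)=1
t=2: f(2,-2)=1 f(2,0)=2 f(2,2)=1
t=3: f(3,-3)=1 f(3,-1)=3 f(3,1)=3 f(3,3)=1
t=4: f(4,-4)=1 f(4,-2)=4 f(4,0)=6 f(4,2)=4 f(4,4)=1
t=5: f(5,-5)=1 f(5,-3)=5 f(5,-1)=10 f(5,1)=10 f(5,3)=5 f(5,5)=1
t=6: f(6,-6)=1 f(6,-4)=6 f(6,-2)=15 f(6,0)=20 f(6,2)=15 f(6,4)=6 f(6,6)=1
t=7: f(7,-5)=7 f(7,-3)=21 f(7,-1)=35 f(7,1)=35 f(7,3)=21 f(7,5)=7 f(7,7)=1
t=8: f(8,-6)=7 f(8,-4)=28 f(8,-2)=56 f(8,0)=70 f(8,2)=56 f(8,4)=28 f(8,6)=8 f(8,8)=1
t=9: f(9,-5)=35 f(9,-3)=84 f(9,-1)=126 f(9,1)=126 f(9,3)=84 f(9,5)=36 f(9,7)=9 f(9,9)=1
t=10: f(10,-6)=35 f(10,-4)=119 f(10,-2)=210 f(10,0)=252 f(10,2)=210 f(10,4)=120 f(10,6)=45 f(10,8)=10 f(10,10)=1
t=11: f(11,-5)=154 f(11,-3)=329 f(11,-1)=462 f(11,1)=462 f(11,3)=330 f(11,5)=165 f(11,7)=55 f(11,9)=11 f(11,11)=1
t=12: f(12,-6)=154 f(12,-4)=483 f(12,-2)=791 f(12,0)=924 f(12,2)=792 f(12,4)=495 f(12,6)=220 f(12,8)=66 f(12,10)=12 f(12,12)=1
t=13: f(13,-5)=637 f(13,-3)=1274 f(13,-1)=1715 f(13,1)=1716 f(13,3)=1287 f(13,5)=715 f(13,7)=286 f(13,9)=78 f(13,11)=13 f(13,13)=1
t=14: f(14,-6)=637 f(14,-4)=1911 f(14,-2)=2989 f(14,0)=3431 f(14,2)=3003 f(14,4)=2002 f(14,6)=1001 f(14,8)=364 f(14,10)=91 f(14,12)=14 f(14,14)=1
t=15: f(15,-5)=2548 f(15,-3)=4900 f(15,-1)=6420 f(15,1)=6434 f(15,3)=5005 f(15,5)=3003 f(15,7)=1365 f(15,9)=455 f(15,11)=105 f(15,13)=15 f(15,15)=1
t=16: f(16,-6)=2548 f(16,-4)=7448 f(16,-2)=11320 f(16,0)=12854 f(16,2)=11439 f(16,4)=8008 f(16,6)=4368 f(16,8)=1820 f(16,10)=560 f(16,12)=120 f(16,14)=16 f(16,16)=1
t=17: f(17,-5)=9996 f(17,-3)=18768 f(17,-1)=24174 f(17,1)=24293 f(17,3)=19447 f(17,5)=12376 f(17,7)=6188 f(17,9)=2380 f(17,11)=680 f(17,13)=136 f(17,15)=17 f(17,17)=1
t=18: f(18,-6)=9996 f(18,-4)=28764 f(18,-2)=42942 f(18,0)=48467 f(18,2)=43740 f(18,4)=31823 f(18,6)=18564 f(18,8)=8568 f(18,10)=3060 f(18,12)=816 f(18,14)=153 f(18,16)=18 f(18,18)=1
t=19: f(19,-5)=38760 f(19,-3)=71706 f(19,-1)=91409 f(19,1)=92207 f(19,3)=75563 f(19,5)=50387 f(19,7)=27132 f(19,9)=11628 f(19,11)=3876 f(19,13)=969 f(19,15)=171 f(19,17)=19 f(19,19)=1
t=20: f(20,-6)=38760 f(20,-4)=110466 f(20,-2)=163115 f(20,0)=183616 f(20,2)=167770 f(20,4)=125950 f(20,6)=77519 f(20,8)=38760 f(20,10)=15504 f(20,12)=4845 f(20,14)=1140 f(20,16)=190 f(20,18)=20 f(20,20)=1
t=21: f(21,-5)=149226 f(21,-3)=273581 f(21,-1)=346731 f(21,1)=351386 f(21,3)=293720 f(21,5)=203469 f(21,7)=116279 f(21,9)=54264 f(21,11)=20349 f(21,13)=5985 f(21,15)=1330 f(21,17)=210 f(21,19)=21 f(21,21)=1
t=22: f(22,-6)=149226 f(22,-4)=422807 f(22,-2)=620312 f(22,0)=698117 f(22,2)=645106 f(22,4)=497189 f(22,6)=319748 f(22,8)=170543 f(22,10)=74613 f(22,12)=26334 f(22,14)=7315 f(22,16)=1540 f(22,18)=231 f(22,20)=22 f(22,22)=1
t=23: f(23,-5)=572033 f(23,-3)=1043119 f(23,-1)=1318429 f(23,1)=1343223 f(23,3)=1142295 f(23,5)=816937 f(23,7)=490291 f(23,9)=245156 f(23,11)=100947 f(23,13)=33649 f(23,15)=8855 f(23,17)=1771 f(23,19)=253 f(23,21)=23 f(23,23)=1
t=24: f(24,-6)=572033 f(24,-4)=1615152 f(24,-2)=2361548 f(24,0)=2661652 f(24,2)=2485518 f(24,4)=1959232 f(24,6)=1307228 f(24,8)=735447 f(24,10)=346103 f(24,12)=134596 f(24,14)=42504 f(24,16)=10626 f(24,18)=2024 f(24,20)=276 f(24,22)=24 f(24,24)=1
t=25: f(25,-5)=2187185 f(25,-3)=3976700 f(25,-1)=5023200 f(25,1)=5147170 f(25,3)=4444750 f(25,5)=3266460 f(25,7)=2042675 f(25,9)=1081550 f(25,11)=480699 f(25,13)=177100 f(25,15)=53130 f(25,17)=12650 f(25,19)=2300 f(25,21)=300 f(25,23)=25 f(25,25)=1
Σ_s f(25,s) = 27895895
P = 27895895/33554432 = 27895895/33554432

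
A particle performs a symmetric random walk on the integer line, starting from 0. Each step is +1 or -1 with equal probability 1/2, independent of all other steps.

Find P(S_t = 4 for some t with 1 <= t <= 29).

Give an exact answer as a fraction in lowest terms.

Answer: 123012781/268435456

Derivation:
Count via complement. Let g(t,s) = #length-t paths at position s with S_1..S_t all ≠ 4.
g(t,s) = g(t-1,s-1) + g(t-1,s+1) for s ≠ 4; g(t,4) = 0.
t=0: g(0,0)=1
t=1: g(1,-1)=1 g(1,1)=1
t=2: g(2,-2)=1 g(2,0)=2 g(2,2)=1
t=3: g(3,-3)=1 g(3,-1)=3 g(3,1)=3 g(3,3)=1
t=4: g(4,-4)=1 g(4,-2)=4 g(4,0)=6 g(4,2)=4
t=5: g(5,-5)=1 g(5,-3)=5 g(5,-1)=10 g(5,1)=10 g(5,3)=4
t=6: g(6,-6)=1 g(6,-4)=6 g(6,-2)=15 g(6,0)=20 g(6,2)=14
t=7: g(7,-7)=1 g(7,-5)=7 g(7,-3)=21 g(7,-1)=35 g(7,1)=34 g(7,3)=14
t=8: g(8,-8)=1 g(8,-6)=8 g(8,-4)=28 g(8,-2)=56 g(8,0)=69 g(8,2)=48
t=9: g(9,-9)=1 g(9,-7)=9 g(9,-5)=36 g(9,-3)=84 g(9,-1)=125 g(9,1)=117 g(9,3)=48
t=10: g(10,-10)=1 g(10,-8)=10 g(10,-6)=45 g(10,-4)=120 g(10,-2)=209 g(10,0)=242 g(10,2)=165
t=11: g(11,-11)=1 g(11,-9)=11 g(11,-7)=55 g(11,-5)=165 g(11,-3)=329 g(11,-1)=451 g(11,1)=407 g(11,3)=165
t=12: g(12,-12)=1 g(12,-10)=12 g(12,-8)=66 g(12,-6)=220 g(12,-4)=494 g(12,-2)=780 g(12,0)=858 g(12,2)=572
t=13: g(13,-13)=1 g(13,-11)=13 g(13,-9)=78 g(13,-7)=286 g(13,-5)=714 g(13,-3)=1274 g(13,-1)=1638 g(13,1)=1430 g(13,3)=572
t=14: g(14,-14)=1 g(14,-12)=14 g(14,-10)=91 g(14,-8)=364 g(14,-6)=1000 g(14,-4)=1988 g(14,-2)=2912 g(14,0)=3068 g(14,2)=2002
t=15: g(15,-15)=1 g(15,-13)=15 g(15,-11)=105 g(15,-9)=455 g(15,-7)=1364 g(15,-5)=2988 g(15,-3)=4900 g(15,-1)=5980 g(15,1)=5070 g(15,3)=2002
t=16: g(16,-16)=1 g(16,-14)=16 g(16,-12)=120 g(16,-10)=560 g(16,-8)=1819 g(16,-6)=4352 g(16,-4)=7888 g(16,-2)=10880 g(16,0)=11050 g(16,2)=7072
t=17: g(17,-17)=1 g(17,-15)=17 g(17,-13)=136 g(17,-11)=680 g(17,-9)=2379 g(17,-7)=6171 g(17,-5)=12240 g(17,-3)=18768 g(17,-1)=21930 g(17,1)=18122 g(17,3)=7072
t=18: g(18,-18)=1 g(18,-16)=18 g(18,-14)=153 g(18,-12)=816 g(18,-10)=3059 g(18,-8)=8550 g(18,-6)=18411 g(18,-4)=31008 g(18,-2)=40698 g(18,0)=40052 g(18,2)=25194
t=19: g(19,-19)=1 g(19,-17)=19 g(19,-15)=171 g(19,-13)=969 g(19,-11)=3875 g(19,-9)=11609 g(19,-7)=26961 g(19,-5)=49419 g(19,-3)=71706 g(19,-1)=80750 g(19,1)=65246 g(19,3)=25194
t=20: g(20,-20)=1 g(20,-18)=20 g(20,-16)=190 g(20,-14)=1140 g(20,-12)=4844 g(20,-10)=15484 g(20,-8)=38570 g(20,-6)=76380 g(20,-4)=121125 g(20,-2)=152456 g(20,0)=145996 g(20,2)=90440
t=21: g(21,-21)=1 g(21,-19)=21 g(21,-17)=210 g(21,-15)=1330 g(21,-13)=5984 g(21,-11)=20328 g(21,-9)=54054 g(21,-7)=114950 g(21,-5)=197505 g(21,-3)=273581 g(21,-1)=298452 g(21,1)=236436 g(21,3)=90440
t=22: g(22,-22)=1 g(22,-20)=22 g(22,-18)=231 g(22,-16)=1540 g(22,-14)=7314 g(22,-12)=26312 g(22,-10)=74382 g(22,-8)=169004 g(22,-6)=312455 g(22,-4)=471086 g(22,-2)=572033 g(22,0)=534888 g(22,2)=326876
t=23: g(23,-23)=1 g(23,-21)=23 g(23,-19)=253 g(23,-17)=1771 g(23,-15)=8854 g(23,-13)=33626 g(23,-11)=100694 g(23,-9)=243386 g(23,-7)=481459 g(23,-5)=783541 g(23,-3)=1043119 g(23,-1)=1106921 g(23,1)=861764 g(23,3)=326876
t=24: g(24,-24)=1 g(24,-22)=24 g(24,-20)=276 g(24,-18)=2024 g(24,-16)=10625 g(24,-14)=42480 g(24,-12)=134320 g(24,-10)=344080 g(24,-8)=724845 g(24,-6)=1265000 g(24,-4)=1826660 g(24,-2)=2150040 g(24,0)=1968685 g(24,2)=1188640
t=25: g(25,-25)=1 g(25,-23)=25 g(25,-21)=300 g(25,-19)=2300 g(25,-17)=12649 g(25,-15)=53105 g(25,-13)=176800 g(25,-11)=478400 g(25,-9)=1068925 g(25,-7)=1989845 g(25,-5)=3091660 g(25,-3)=3976700 g(25,-1)=4118725 g(25,1)=3157325 g(25,3)=1188640
t=26: g(26,-26)=1 g(26,-24)=26 g(26,-22)=325 g(26,-20)=2600 g(26,-18)=14949 g(26,-16)=65754 g(26,-14)=229905 g(26,-12)=655200 g(26,-10)=1547325 g(26,-8)=3058770 g(26,-6)=5081505 g(26,-4)=7068360 g(26,-2)=8095425 g(26,0)=7276050 g(26,2)=4345965
t=27: g(27,-27)=1 g(27,-25)=27 g(27,-23)=351 g(27,-21)=2925 g(27,-19)=17549 g(27,-17)=80703 g(27,-15)=295659 g(27,-13)=885105 g(27,-11)=2202525 g(27,-9)=4606095 g(27,-7)=8140275 g(27,-5)=12149865 g(27,-3)=15163785 g(27,-1)=15371475 g(27,1)=11622015 g(27,3)=4345965
t=28: g(28,-28)=1 g(28,-26)=28 g(28,-24)=378 g(28,-22)=3276 g(28,-20)=20474 g(28,-18)=98252 g(28,-16)=376362 g(28,-14)=1180764 g(28,-12)=3087630 g(28,-10)=6808620 g(28,-8)=12746370 g(28,-6)=20290140 g(28,-4)=27313650 g(28,-2)=30535260 g(28,0)=26993490 g(28,2)=15967980
t=29: g(29,-29)=1 g(29,-27)=29 g(29,-25)=406 g(29,-23)=3654 g(29,-21)=23750 g(29,-19)=118726 g(29,-17)=474614 g(29,-15)=1557126 g(29,-13)=4268394 g(29,-11)=9896250 g(29,-9)=19554990 g(29,-7)=33036510 g(29,-5)=47603790 g(29,-3)=57848910 g(29,-1)=57528750 g(29,1)=42961470 g(29,3)=15967980
Paths never hitting 4: Σ_s g(29,s) = 290845350
Paths hitting 4: 2^29 - 290845350 = 246025562
P = 246025562/536870912 = 123012781/268435456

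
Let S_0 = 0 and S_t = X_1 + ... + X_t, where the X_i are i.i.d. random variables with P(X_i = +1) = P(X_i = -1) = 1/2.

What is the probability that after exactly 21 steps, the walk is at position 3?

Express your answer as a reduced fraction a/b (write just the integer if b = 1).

To reach position 3 after 21 steps: need 12 steps of +1 and 9 of -1.
Favorable paths: C(21,12) = 293930
Total paths: 2^21 = 2097152
P = 293930/2097152 = 146965/1048576

Answer: 146965/1048576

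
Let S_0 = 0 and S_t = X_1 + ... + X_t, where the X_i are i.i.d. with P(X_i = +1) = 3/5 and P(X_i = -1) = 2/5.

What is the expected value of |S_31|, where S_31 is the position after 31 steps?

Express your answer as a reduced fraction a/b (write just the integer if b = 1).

Answer: 1292422029532026543119/186264514923095703125

Derivation:
S_31 takes values m ≡ 1 (mod 2) with |m| ≤ 31; P(S_31=m) = C(31,(31+m)/2) · (3/5)^((31+m)/2) · (2/5)^((31-m)/2).
Distribution: P(S=-31)=2147483648/4656612873077392578125, P(S=-29)=99857989632/4656612873077392578125, P(S=-27)=449360953344/931322574615478515625, P(S=-25)=6515733823488/931322574615478515625, P(S=-23)=68415205146624/931322574615478515625, P(S=-21)=2770815808438272/4656612873077392578125, P(S=-19)=18010302754848768/4656612873077392578125, P(S=-17)=3859350590324736/186264514923095703125, P(S=-15)=17367077656461312/186264514923095703125, P(S=-13)=66573797683101696/186264514923095703125, P(S=-11)=1098467661771177984/931322574615478515625, P(S=-9)=3145611940526555136/931322574615478515625, P(S=-7)=1572805970263277568/186264514923095703125, P(S=-5)=3448074627115646976/186264514923095703125, P(S=-3)=6649858209437319168/186264514923095703125, P(S=-1)=56523794780217212928/931322574615478515625, P(S=1)=84785692170325819392/931322574615478515625, P(S=3)=22443271456850952192/186264514923095703125, P(S=5)=26183816699659444224/186264514923095703125, P(S=7)=26872864507545219072/186264514923095703125, P(S=9)=120927890283953485824/931322574615478515625, P(S=11)=95014770937392024576/931322574615478515625, P(S=13)=12956559673280730624/186264514923095703125, P(S=15)=7604937199534341888/186264514923095703125, P(S=17)=3802468599767170944/186264514923095703125, P(S=19)=39925920297555294912/4656612873077392578125, P(S=21)=13820510872230679008/4656612873077392578125, P(S=23)=767806159568371056/931322574615478515625, P(S=25)=164529891336079512/931322574615478515625, P(S=27)=25530500379736476/931322574615478515625, P(S=29)=12765250189868238/4656612873077392578125, P(S=31)=617673396283947/4656612873077392578125
E[|S_31|] = Σ_m |m|·P(S_31=m) = 1292422029532026543119/186264514923095703125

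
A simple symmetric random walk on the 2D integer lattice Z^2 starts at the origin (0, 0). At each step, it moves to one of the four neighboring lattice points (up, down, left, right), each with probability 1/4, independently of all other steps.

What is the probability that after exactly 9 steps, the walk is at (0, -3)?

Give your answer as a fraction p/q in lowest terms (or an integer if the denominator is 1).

Let h be the number of horizontal steps (so 9-h are vertical). To end at (0,-3) need (h+0)/2 right-steps and ((9-h)-3)/2 up-steps.
Sum over h with 0 ≤ h ≤ 6, h ≡ 0 (mod 2), 9-h ≡ 1 (mod 2):
h=0: C(9,0)·C(0,0)·C(9,3) = 1·1·84 = 84
h=2: C(9,2)·C(2,1)·C(7,2) = 36·2·21 = 1512
h=4: C(9,4)·C(4,2)·C(5,1) = 126·6·5 = 3780
h=6: C(9,6)·C(6,3)·C(3,0) = 84·20·1 = 1680
Total favorable: 7056
Total paths: 4^9 = 262144
P = 7056/262144 = 441/16384

Answer: 441/16384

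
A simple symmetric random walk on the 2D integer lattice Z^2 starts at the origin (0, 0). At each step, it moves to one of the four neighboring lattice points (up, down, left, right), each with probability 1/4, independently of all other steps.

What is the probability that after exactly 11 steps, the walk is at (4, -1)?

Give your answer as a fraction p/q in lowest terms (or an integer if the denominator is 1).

Answer: 27225/2097152

Derivation:
Let h be the number of horizontal steps (so 11-h are vertical). To end at (4,-1) need (h+4)/2 right-steps and ((11-h)-1)/2 up-steps.
Sum over h with 4 ≤ h ≤ 10, h ≡ 0 (mod 2), 11-h ≡ 1 (mod 2):
h=4: C(11,4)·C(4,4)·C(7,3) = 330·1·35 = 11550
h=6: C(11,6)·C(6,5)·C(5,2) = 462·6·10 = 27720
h=8: C(11,8)·C(8,6)·C(3,1) = 165·28·3 = 13860
h=10: C(11,10)·C(10,7)·C(1,0) = 11·120·1 = 1320
Total favorable: 54450
Total paths: 4^11 = 4194304
P = 54450/4194304 = 27225/2097152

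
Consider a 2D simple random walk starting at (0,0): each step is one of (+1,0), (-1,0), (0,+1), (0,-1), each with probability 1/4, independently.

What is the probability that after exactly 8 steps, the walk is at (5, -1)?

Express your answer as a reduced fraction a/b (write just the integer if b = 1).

Answer: 7/2048

Derivation:
Let h be the number of horizontal steps (so 8-h are vertical). To end at (5,-1) need (h+5)/2 right-steps and ((8-h)-1)/2 up-steps.
Sum over h with 5 ≤ h ≤ 7, h ≡ 1 (mod 2), 8-h ≡ 1 (mod 2):
h=5: C(8,5)·C(5,5)·C(3,1) = 56·1·3 = 168
h=7: C(8,7)·C(7,6)·C(1,0) = 8·7·1 = 56
Total favorable: 224
Total paths: 4^8 = 65536
P = 224/65536 = 7/2048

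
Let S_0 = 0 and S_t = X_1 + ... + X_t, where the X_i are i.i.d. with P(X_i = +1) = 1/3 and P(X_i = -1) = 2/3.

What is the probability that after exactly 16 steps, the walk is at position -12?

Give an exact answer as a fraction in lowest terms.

Answer: 655360/14348907

Derivation:
To reach position -12 after 16 steps: need 2 steps of +1 and 14 steps of -1.
Number of such sequences: C(16,2) = 120
Each has probability (1/3)^2 · (2/3)^14 = 16384/43046721
P = 120 · 16384/43046721 = 655360/14348907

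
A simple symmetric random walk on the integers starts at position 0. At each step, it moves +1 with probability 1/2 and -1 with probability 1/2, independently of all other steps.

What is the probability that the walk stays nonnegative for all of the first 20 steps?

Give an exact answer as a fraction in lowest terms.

Let f(t,s) = #length-t paths at position s with S_1..S_t all ≥ 0.
f(t,s) = f(t-1,s-1) + f(t-1,s+1) for s ≥ 0; f(t,s) = 0 for s < 0.
t=0: f(0,0)=1
t=1: f(1,1)=1
t=2: f(2,0)=1 f(2,2)=1
t=3: f(3,1)=2 f(3,3)=1
t=4: f(4,0)=2 f(4,2)=3 f(4,4)=1
t=5: f(5,1)=5 f(5,3)=4 f(5,5)=1
t=6: f(6,0)=5 f(6,2)=9 f(6,4)=5 f(6,6)=1
t=7: f(7,1)=14 f(7,3)=14 f(7,5)=6 f(7,7)=1
t=8: f(8,0)=14 f(8,2)=28 f(8,4)=20 f(8,6)=7 f(8,8)=1
t=9: f(9,1)=42 f(9,3)=48 f(9,5)=27 f(9,7)=8 f(9,9)=1
t=10: f(10,0)=42 f(10,2)=90 f(10,4)=75 f(10,6)=35 f(10,8)=9 f(10,10)=1
t=11: f(11,1)=132 f(11,3)=165 f(11,5)=110 f(11,7)=44 f(11,9)=10 f(11,11)=1
t=12: f(12,0)=132 f(12,2)=297 f(12,4)=275 f(12,6)=154 f(12,8)=54 f(12,10)=11 f(12,12)=1
t=13: f(13,1)=429 f(13,3)=572 f(13,5)=429 f(13,7)=208 f(13,9)=65 f(13,11)=12 f(13,13)=1
t=14: f(14,0)=429 f(14,2)=1001 f(14,4)=1001 f(14,6)=637 f(14,8)=273 f(14,10)=77 f(14,12)=13 f(14,14)=1
t=15: f(15,1)=1430 f(15,3)=2002 f(15,5)=1638 f(15,7)=910 f(15,9)=350 f(15,11)=90 f(15,13)=14 f(15,15)=1
t=16: f(16,0)=1430 f(16,2)=3432 f(16,4)=3640 f(16,6)=2548 f(16,8)=1260 f(16,10)=440 f(16,12)=104 f(16,14)=15 f(16,16)=1
t=17: f(17,1)=4862 f(17,3)=7072 f(17,5)=6188 f(17,7)=3808 f(17,9)=1700 f(17,11)=544 f(17,13)=119 f(17,15)=16 f(17,17)=1
t=18: f(18,0)=4862 f(18,2)=11934 f(18,4)=13260 f(18,6)=9996 f(18,8)=5508 f(18,10)=2244 f(18,12)=663 f(18,14)=135 f(18,16)=17 f(18,18)=1
t=19: f(19,1)=16796 f(19,3)=25194 f(19,5)=23256 f(19,7)=15504 f(19,9)=7752 f(19,11)=2907 f(19,13)=798 f(19,15)=152 f(19,17)=18 f(19,19)=1
t=20: f(20,0)=16796 f(20,2)=41990 f(20,4)=48450 f(20,6)=38760 f(20,8)=23256 f(20,10)=10659 f(20,12)=3705 f(20,14)=950 f(20,16)=170 f(20,18)=19 f(20,20)=1
Σ_s f(20,s) = 184756
P = 184756/1048576 = 46189/262144

Answer: 46189/262144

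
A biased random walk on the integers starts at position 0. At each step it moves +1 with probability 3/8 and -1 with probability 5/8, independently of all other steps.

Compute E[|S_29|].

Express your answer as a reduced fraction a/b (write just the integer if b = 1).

Answer: 18571577447197831800744823/2417851639229258349412352

Derivation:
S_29 takes values m ≡ 1 (mod 2) with |m| ≤ 29; P(S_29=m) = C(29,(29+m)/2) · (3/8)^((29+m)/2) · (5/8)^((29-m)/2).
Distribution: P(S=-29)=186264514923095703125/154742504910672534362390528, P(S=-27)=3241002559661865234375/154742504910672534362390528, P(S=-25)=13612210750579833984375/77371252455336267181195264, P(S=-23)=73505938053131103515625/77371252455336267181195264, P(S=-21)=573346316814422607421875/154742504910672534362390528, P(S=-19)=1720038950443267822265625/154742504910672534362390528, P(S=-17)=1032023370265960693359375/38685626227668133590597632, P(S=-15)=2034560358524322509765625/38685626227668133590597632, P(S=-13)=13428098366260528564453125/154742504910672534362390528, P(S=-11)=18799337712764739990234375/154742504910672534362390528, P(S=-9)=11279602627658843994140625/77371252455336267181195264, P(S=-7)=11689769995937347412109375/77371252455336267181195264, P(S=-5)=21041585992687225341796875/154742504910672534362390528, P(S=-3)=16509552086569976806640625/154742504910672534362390528, P(S=-1)=1415104464563140869140625/19342813113834066795298816, P(S=1)=849062678737884521484375/19342813113834066795298816, P(S=3)=3566063250699114990234375/154742504910672534362390528, P(S=5)=1636193726791358642578125/154742504910672534362390528, P(S=7)=327238745358271728515625/77371252455336267181195264, P(S=9)=113672406282347021484375/77371252455336267181195264, P(S=11)=68203443769408212890625/154742504910672534362390528, P(S=13)=17538028397847826171875/154742504910672534362390528, P(S=15)=956619730791699609375/38685626227668133590597632, P(S=17)=174687081275006015625/38685626227668133590597632, P(S=19)=104812248765003609375/154742504910672534362390528, P(S=21)=12577469851800433125/154742504910672534362390528, P(S=23)=580498608544635375/77371252455336267181195264, P(S=25)=38699907236309025/77371252455336267181195264, P(S=27)=3317134905969345/154742504910672534362390528, P(S=29)=68630377364883/154742504910672534362390528
E[|S_29|] = Σ_m |m|·P(S_29=m) = 18571577447197831800744823/2417851639229258349412352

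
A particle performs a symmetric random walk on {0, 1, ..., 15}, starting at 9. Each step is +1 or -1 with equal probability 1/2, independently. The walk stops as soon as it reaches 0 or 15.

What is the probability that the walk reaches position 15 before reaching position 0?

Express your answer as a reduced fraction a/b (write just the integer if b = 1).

Symmetric walk (p = 1/2): the harmonic-function argument gives P(hit 15 before 0 | start at 9) = a/N.
P = 9/15 = 3/5

Answer: 3/5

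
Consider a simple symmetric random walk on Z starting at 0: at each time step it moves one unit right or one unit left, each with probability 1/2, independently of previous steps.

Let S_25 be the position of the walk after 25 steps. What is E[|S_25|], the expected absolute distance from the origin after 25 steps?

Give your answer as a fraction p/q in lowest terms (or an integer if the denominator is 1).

Answer: 16900975/4194304

Derivation:
S_25 takes values m ≡ 1 (mod 2) with |m| ≤ 25; P(S_25=m) = C(25,(25+m)/2)/2^25.
Total paths: 2^25 = 33554432
Distribution: P(S=-25)=1/33554432, P(S=-23)=25/33554432, P(S=-21)=300/33554432, P(S=-19)=2300/33554432, P(S=-17)=12650/33554432, P(S=-15)=53130/33554432, P(S=-13)=177100/33554432, P(S=-11)=480700/33554432, P(S=-9)=1081575/33554432, P(S=-7)=2042975/33554432, P(S=-5)=3268760/33554432, P(S=-3)=4457400/33554432, P(S=-1)=5200300/33554432, P(S=1)=5200300/33554432, P(S=3)=4457400/33554432, P(S=5)=3268760/33554432, P(S=7)=2042975/33554432, P(S=9)=1081575/33554432, P(S=11)=480700/33554432, P(S=13)=177100/33554432, P(S=15)=53130/33554432, P(S=17)=12650/33554432, P(S=19)=2300/33554432, P(S=21)=300/33554432, P(S=23)=25/33554432, P(S=25)=1/33554432
E[|S_25|] = Σ_m |m|·P(S_25=m) = 135207800/33554432 = 16900975/4194304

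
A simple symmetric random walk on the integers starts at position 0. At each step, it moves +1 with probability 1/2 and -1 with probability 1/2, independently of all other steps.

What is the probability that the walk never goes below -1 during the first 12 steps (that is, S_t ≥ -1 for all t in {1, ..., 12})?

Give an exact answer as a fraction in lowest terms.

Answer: 429/1024

Derivation:
Let f(t,s) = #length-t paths at position s with S_1..S_t all ≥ -1.
f(t,s) = f(t-1,s-1) + f(t-1,s+1) for s ≥ -1; f(t,s) = 0 for s < -1.
t=0: f(0,0)=1
t=1: f(1,-1)=1 f(1,1)=1
t=2: f(2,0)=2 f(2,2)=1
t=3: f(3,-1)=2 f(3,1)=3 f(3,3)=1
t=4: f(4,0)=5 f(4,2)=4 f(4,4)=1
t=5: f(5,-1)=5 f(5,1)=9 f(5,3)=5 f(5,5)=1
t=6: f(6,0)=14 f(6,2)=14 f(6,4)=6 f(6,6)=1
t=7: f(7,-1)=14 f(7,1)=28 f(7,3)=20 f(7,5)=7 f(7,7)=1
t=8: f(8,0)=42 f(8,2)=48 f(8,4)=27 f(8,6)=8 f(8,8)=1
t=9: f(9,-1)=42 f(9,1)=90 f(9,3)=75 f(9,5)=35 f(9,7)=9 f(9,9)=1
t=10: f(10,0)=132 f(10,2)=165 f(10,4)=110 f(10,6)=44 f(10,8)=10 f(10,10)=1
t=11: f(11,-1)=132 f(11,1)=297 f(11,3)=275 f(11,5)=154 f(11,7)=54 f(11,9)=11 f(11,11)=1
t=12: f(12,0)=429 f(12,2)=572 f(12,4)=429 f(12,6)=208 f(12,8)=65 f(12,10)=12 f(12,12)=1
Σ_s f(12,s) = 1716
P = 1716/4096 = 429/1024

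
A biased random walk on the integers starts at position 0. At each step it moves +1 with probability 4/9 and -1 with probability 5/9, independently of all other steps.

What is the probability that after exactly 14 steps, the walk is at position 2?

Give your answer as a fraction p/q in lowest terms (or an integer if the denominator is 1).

Answer: 1025024000000/7625597484987

Derivation:
To reach position 2 after 14 steps: need 8 steps of +1 and 6 steps of -1.
Number of such sequences: C(14,8) = 3003
Each has probability (4/9)^8 · (5/9)^6 = 1024000000/22876792454961
P = 3003 · 1024000000/22876792454961 = 1025024000000/7625597484987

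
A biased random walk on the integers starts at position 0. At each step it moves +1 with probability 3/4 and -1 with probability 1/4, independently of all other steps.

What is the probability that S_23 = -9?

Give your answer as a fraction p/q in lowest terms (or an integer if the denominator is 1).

To reach position -9 after 23 steps: need 7 steps of +1 and 16 steps of -1.
Number of such sequences: C(23,7) = 245157
Each has probability (3/4)^7 · (1/4)^16 = 2187/70368744177664
P = 245157 · 2187/70368744177664 = 536158359/70368744177664

Answer: 536158359/70368744177664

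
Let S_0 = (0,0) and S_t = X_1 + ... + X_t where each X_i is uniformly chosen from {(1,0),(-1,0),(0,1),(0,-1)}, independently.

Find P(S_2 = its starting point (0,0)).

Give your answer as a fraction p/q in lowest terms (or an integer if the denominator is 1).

Let h be the number of horizontal steps (so 2-h are vertical). To end at (0,0) need (h+0)/2 right-steps and ((2-h)+0)/2 up-steps.
Sum over h with 0 ≤ h ≤ 2, h ≡ 0 (mod 2), 2-h ≡ 0 (mod 2):
h=0: C(2,0)·C(0,0)·C(2,1) = 1·1·2 = 2
h=2: C(2,2)·C(2,1)·C(0,0) = 1·2·1 = 2
Total favorable: 4
Total paths: 4^2 = 16
P = 4/16 = 1/4

Answer: 1/4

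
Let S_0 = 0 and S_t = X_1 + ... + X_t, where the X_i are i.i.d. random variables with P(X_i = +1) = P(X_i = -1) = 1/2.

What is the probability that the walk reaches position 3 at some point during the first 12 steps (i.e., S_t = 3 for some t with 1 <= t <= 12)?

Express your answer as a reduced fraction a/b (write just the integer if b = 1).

Answer: 397/1024

Derivation:
Count via complement. Let g(t,s) = #length-t paths at position s with S_1..S_t all ≠ 3.
g(t,s) = g(t-1,s-1) + g(t-1,s+1) for s ≠ 3; g(t,3) = 0.
t=0: g(0,0)=1
t=1: g(1,-1)=1 g(1,1)=1
t=2: g(2,-2)=1 g(2,0)=2 g(2,2)=1
t=3: g(3,-3)=1 g(3,-1)=3 g(3,1)=3
t=4: g(4,-4)=1 g(4,-2)=4 g(4,0)=6 g(4,2)=3
t=5: g(5,-5)=1 g(5,-3)=5 g(5,-1)=10 g(5,1)=9
t=6: g(6,-6)=1 g(6,-4)=6 g(6,-2)=15 g(6,0)=19 g(6,2)=9
t=7: g(7,-7)=1 g(7,-5)=7 g(7,-3)=21 g(7,-1)=34 g(7,1)=28
t=8: g(8,-8)=1 g(8,-6)=8 g(8,-4)=28 g(8,-2)=55 g(8,0)=62 g(8,2)=28
t=9: g(9,-9)=1 g(9,-7)=9 g(9,-5)=36 g(9,-3)=83 g(9,-1)=117 g(9,1)=90
t=10: g(10,-10)=1 g(10,-8)=10 g(10,-6)=45 g(10,-4)=119 g(10,-2)=200 g(10,0)=207 g(10,2)=90
t=11: g(11,-11)=1 g(11,-9)=11 g(11,-7)=55 g(11,-5)=164 g(11,-3)=319 g(11,-1)=407 g(11,1)=297
t=12: g(12,-12)=1 g(12,-10)=12 g(12,-8)=66 g(12,-6)=219 g(12,-4)=483 g(12,-2)=726 g(12,0)=704 g(12,2)=297
Paths never hitting 3: Σ_s g(12,s) = 2508
Paths hitting 3: 2^12 - 2508 = 1588
P = 1588/4096 = 397/1024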